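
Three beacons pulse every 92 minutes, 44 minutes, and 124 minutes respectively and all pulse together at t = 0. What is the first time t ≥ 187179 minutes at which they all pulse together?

188232 minutes

Joint pulses occur at multiples of LCM(92, 44, 124).
92 = 2^2 × 23
44 = 2^2 × 11
124 = 2^2 × 31
LCM(92, 44, 124) = 2^2 × 11 × 23 × 31 = 31372.
Smallest multiple of 31372 that is ≥ 187179: ⌈187179/31372⌉ × 31372 = 6 × 31372 = 188232.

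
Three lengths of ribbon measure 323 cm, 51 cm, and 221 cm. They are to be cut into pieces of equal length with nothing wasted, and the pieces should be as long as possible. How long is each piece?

17 cm

Each piece length must divide every original length, so the longest possible is gcd(323, 51, 221).
323 = 17 × 19
51 = 3 × 17
221 = 13 × 17
gcd(323, 51, 221) = 17.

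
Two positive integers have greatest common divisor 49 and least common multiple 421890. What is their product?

For any two positive integers, gcd × lcm = product = 49 × 421890 = 20672610.

20672610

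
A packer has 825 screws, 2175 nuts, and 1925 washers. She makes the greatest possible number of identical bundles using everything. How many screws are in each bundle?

Number of bundles = gcd(825, 2175, 1925).
825 = 3 × 5^2 × 11
2175 = 3 × 5^2 × 29
1925 = 5^2 × 7 × 11
gcd(825, 2175, 1925) = 5^2 = 25.
screws per bundle = 825 / 25 = 33.

33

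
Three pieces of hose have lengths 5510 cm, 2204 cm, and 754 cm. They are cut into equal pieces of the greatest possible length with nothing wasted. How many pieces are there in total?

146

Piece length = gcd(5510, 2204, 754).
5510 = 2 × 5 × 19 × 29
2204 = 2^2 × 19 × 29
754 = 2 × 13 × 29
gcd(5510, 2204, 754) = 2 × 29 = 58.
Total pieces = 5510/58 + 2204/58 + 754/58 = 95 + 38 + 13 = 146.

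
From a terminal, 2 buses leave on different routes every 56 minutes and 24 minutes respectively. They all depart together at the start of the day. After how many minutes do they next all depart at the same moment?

168 minutes

We need the least common multiple of the intervals.
56 = 2^3 × 7
24 = 2^3 × 3
LCM(56, 24) = 2^3 × 3 × 7 = 168.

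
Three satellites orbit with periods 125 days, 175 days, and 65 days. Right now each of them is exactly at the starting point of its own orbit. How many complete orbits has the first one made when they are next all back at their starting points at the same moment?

All finish a whole number of cycles simultaneously at t = LCM of the periods.
125 = 5^3
175 = 5^2 × 7
65 = 5 × 13
LCM(125, 175, 65) = 5^3 × 7 × 13 = 11375.
Orbits for period 125: 11375 / 125 = 91.

91 orbits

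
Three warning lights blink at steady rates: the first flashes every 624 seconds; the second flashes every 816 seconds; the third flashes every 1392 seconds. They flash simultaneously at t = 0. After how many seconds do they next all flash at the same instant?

We need the least common multiple of the intervals.
624 = 2^4 × 3 × 13
816 = 2^4 × 3 × 17
1392 = 2^4 × 3 × 29
LCM(624, 816, 1392) = 2^4 × 3 × 13 × 17 × 29 = 307632.

307632 seconds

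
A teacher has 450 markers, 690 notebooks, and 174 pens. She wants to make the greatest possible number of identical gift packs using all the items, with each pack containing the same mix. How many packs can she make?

6 packs

The pack count must divide each quantity, so the greatest is gcd(450, 690, 174).
450 = 2 × 3^2 × 5^2
690 = 2 × 3 × 5 × 23
174 = 2 × 3 × 29
gcd(450, 690, 174) = 2 × 3 = 6.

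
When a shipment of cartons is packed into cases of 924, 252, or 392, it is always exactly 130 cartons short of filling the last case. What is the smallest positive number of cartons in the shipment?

Being 130 short of a full case of size k means N ≡ −130 (mod k), i.e. N + 130 is a multiple of each size.
924 = 2^2 × 3 × 7 × 11
252 = 2^2 × 3^2 × 7
392 = 2^3 × 7^2
LCM(924, 252, 392) = 2^3 × 3^2 × 7^2 × 11 = 38808.
Smallest positive N is 38808 − 130 = 38678.

38678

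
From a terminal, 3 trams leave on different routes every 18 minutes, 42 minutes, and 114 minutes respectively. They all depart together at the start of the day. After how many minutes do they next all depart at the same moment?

2394 minutes

The first simultaneous occurrence is after LCM of the individual periods.
18 = 2 × 3^2
42 = 2 × 3 × 7
114 = 2 × 3 × 19
LCM(18, 42, 114) = 2 × 3^2 × 7 × 19 = 2394.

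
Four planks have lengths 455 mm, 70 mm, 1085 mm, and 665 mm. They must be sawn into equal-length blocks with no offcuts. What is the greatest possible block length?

35 mm

The block length must divide every plank, so the greatest is gcd(455, 70, 1085, 665).
455 = 5 × 7 × 13
70 = 2 × 5 × 7
1085 = 5 × 7 × 31
665 = 5 × 7 × 19
gcd(455, 70, 1085, 665) = 5 × 7 = 35.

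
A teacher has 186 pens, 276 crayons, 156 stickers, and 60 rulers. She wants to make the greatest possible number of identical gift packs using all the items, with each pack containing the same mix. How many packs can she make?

The pack count must divide each quantity, so the greatest is gcd(186, 276, 156, 60).
186 = 2 × 3 × 31
276 = 2^2 × 3 × 23
156 = 2^2 × 3 × 13
60 = 2^2 × 3 × 5
gcd(186, 276, 156, 60) = 2 × 3 = 6.

6 packs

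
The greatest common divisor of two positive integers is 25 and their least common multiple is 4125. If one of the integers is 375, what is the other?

For two integers, gcd × lcm = product, so the other is (25 × 4125) / 375 = 103125 / 375 = 275.

275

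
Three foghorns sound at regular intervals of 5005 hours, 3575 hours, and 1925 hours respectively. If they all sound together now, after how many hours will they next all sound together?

They coincide at every common multiple of the periods; the first is the LCM.
5005 = 5 × 7 × 11 × 13
3575 = 5^2 × 11 × 13
1925 = 5^2 × 7 × 11
LCM(5005, 3575, 1925) = 5^2 × 7 × 11 × 13 = 25025.

25025 hours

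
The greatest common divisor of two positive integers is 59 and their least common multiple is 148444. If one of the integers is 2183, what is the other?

For two integers, gcd × lcm = product, so the other is (59 × 148444) / 2183 = 8758196 / 2183 = 4012.

4012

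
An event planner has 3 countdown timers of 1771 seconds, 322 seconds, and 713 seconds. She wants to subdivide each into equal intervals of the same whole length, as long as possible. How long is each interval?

The interval must divide each timer length; the longest such is the gcd.
1771 = 7 × 11 × 23
322 = 2 × 7 × 23
713 = 23 × 31
gcd(1771, 322, 713) = 23.

23 seconds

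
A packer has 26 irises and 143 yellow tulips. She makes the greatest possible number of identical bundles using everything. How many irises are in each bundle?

Number of bundles = gcd(26, 143).
26 = 2 × 13
143 = 11 × 13
gcd(26, 143) = 13.
irises per bundle = 26 / 13 = 2.

2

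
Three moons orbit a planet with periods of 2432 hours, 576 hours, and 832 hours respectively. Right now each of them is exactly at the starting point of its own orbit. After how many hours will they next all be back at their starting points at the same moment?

We need the least common multiple of the intervals.
2432 = 2^7 × 19
576 = 2^6 × 3^2
832 = 2^6 × 13
LCM(2432, 576, 832) = 2^7 × 3^2 × 13 × 19 = 284544.

284544 hours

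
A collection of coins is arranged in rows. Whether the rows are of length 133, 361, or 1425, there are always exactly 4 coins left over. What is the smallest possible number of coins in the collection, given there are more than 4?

N − 4 must be a common multiple of 133, 361, and 1425.
133 = 7 × 19
361 = 19^2
1425 = 3 × 5^2 × 19
LCM(133, 361, 1425) = 3 × 5^2 × 7 × 19^2 = 189525.
Smallest N > 4 is LCM + 4 = 189525 + 4 = 189529.

189529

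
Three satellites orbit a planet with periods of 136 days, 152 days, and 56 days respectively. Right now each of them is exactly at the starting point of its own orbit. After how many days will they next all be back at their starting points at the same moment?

We need the least common multiple of the intervals.
136 = 2^3 × 17
152 = 2^3 × 19
56 = 2^3 × 7
LCM(136, 152, 56) = 2^3 × 7 × 17 × 19 = 18088.

18088 days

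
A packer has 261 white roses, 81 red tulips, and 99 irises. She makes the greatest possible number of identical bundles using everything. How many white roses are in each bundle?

29

Number of bundles = gcd(261, 81, 99).
261 = 3^2 × 29
81 = 3^4
99 = 3^2 × 11
gcd(261, 81, 99) = 3^2 = 9.
white roses per bundle = 261 / 9 = 29.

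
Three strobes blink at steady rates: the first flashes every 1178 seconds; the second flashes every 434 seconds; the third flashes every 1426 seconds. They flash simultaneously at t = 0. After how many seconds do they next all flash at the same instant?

189658 seconds

We need the least common multiple of the intervals.
1178 = 2 × 19 × 31
434 = 2 × 7 × 31
1426 = 2 × 23 × 31
LCM(1178, 434, 1426) = 2 × 7 × 19 × 23 × 31 = 189658.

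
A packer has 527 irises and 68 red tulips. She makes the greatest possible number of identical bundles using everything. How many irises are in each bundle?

Number of bundles = gcd(527, 68).
527 = 17 × 31
68 = 2^2 × 17
gcd(527, 68) = 17.
irises per bundle = 527 / 17 = 31.

31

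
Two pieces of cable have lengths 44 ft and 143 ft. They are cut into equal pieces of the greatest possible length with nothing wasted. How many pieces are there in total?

17

Piece length = gcd(44, 143).
44 = 2^2 × 11
143 = 11 × 13
gcd(44, 143) = 11.
Total pieces = 44/11 + 143/11 = 4 + 13 = 17.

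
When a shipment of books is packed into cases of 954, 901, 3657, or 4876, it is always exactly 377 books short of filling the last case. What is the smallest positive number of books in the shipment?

745651

Being 377 short of a full case of size k means N ≡ −377 (mod k), i.e. N + 377 is a multiple of each size.
954 = 2 × 3^2 × 53
901 = 17 × 53
3657 = 3 × 23 × 53
4876 = 2^2 × 23 × 53
LCM(954, 901, 3657, 4876) = 2^2 × 3^2 × 17 × 23 × 53 = 746028.
Smallest positive N is 746028 − 377 = 745651.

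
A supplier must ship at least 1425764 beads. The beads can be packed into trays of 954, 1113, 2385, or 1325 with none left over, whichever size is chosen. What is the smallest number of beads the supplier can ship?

1502550

The number of beads must be a common multiple of 954, 1113, 2385, and 1325, so a multiple of their LCM.
954 = 2 × 3^2 × 53
1113 = 3 × 7 × 53
2385 = 3^2 × 5 × 53
1325 = 5^2 × 53
LCM(954, 1113, 2385, 1325) = 2 × 3^2 × 5^2 × 7 × 53 = 166950.
Smallest multiple of 166950 that is ≥ 1425764: ⌈1425764/166950⌉ × 166950 = 9 × 166950 = 1502550.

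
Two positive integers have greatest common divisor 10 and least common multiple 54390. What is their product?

For any two positive integers, gcd × lcm = product = 10 × 54390 = 543900.

543900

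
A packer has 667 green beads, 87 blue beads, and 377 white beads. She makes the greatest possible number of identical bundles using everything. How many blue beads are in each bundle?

Number of bundles = gcd(667, 87, 377).
667 = 23 × 29
87 = 3 × 29
377 = 13 × 29
gcd(667, 87, 377) = 29.
blue beads per bundle = 87 / 29 = 3.

3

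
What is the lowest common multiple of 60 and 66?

660

60 = 2^2 × 3 × 5
66 = 2 × 3 × 11
LCM(60, 66) = 2^2 × 3 × 5 × 11 = 660.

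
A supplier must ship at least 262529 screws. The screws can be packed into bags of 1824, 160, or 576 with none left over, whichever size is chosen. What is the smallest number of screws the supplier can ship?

273600

The number of screws must be a common multiple of 1824, 160, and 576, so a multiple of their LCM.
1824 = 2^5 × 3 × 19
160 = 2^5 × 5
576 = 2^6 × 3^2
LCM(1824, 160, 576) = 2^6 × 3^2 × 5 × 19 = 54720.
Smallest multiple of 54720 that is ≥ 262529: ⌈262529/54720⌉ × 54720 = 5 × 54720 = 273600.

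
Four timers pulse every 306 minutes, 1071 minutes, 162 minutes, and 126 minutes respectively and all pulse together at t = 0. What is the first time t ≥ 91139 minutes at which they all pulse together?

96390 minutes

Joint pulses occur at multiples of LCM(306, 1071, 162, 126).
306 = 2 × 3^2 × 17
1071 = 3^2 × 7 × 17
162 = 2 × 3^4
126 = 2 × 3^2 × 7
LCM(306, 1071, 162, 126) = 2 × 3^4 × 7 × 17 = 19278.
Smallest multiple of 19278 that is ≥ 91139: ⌈91139/19278⌉ × 19278 = 5 × 19278 = 96390.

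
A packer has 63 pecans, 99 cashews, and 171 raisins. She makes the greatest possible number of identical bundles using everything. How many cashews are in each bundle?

Number of bundles = gcd(63, 99, 171).
63 = 3^2 × 7
99 = 3^2 × 11
171 = 3^2 × 19
gcd(63, 99, 171) = 3^2 = 9.
cashews per bundle = 99 / 9 = 11.

11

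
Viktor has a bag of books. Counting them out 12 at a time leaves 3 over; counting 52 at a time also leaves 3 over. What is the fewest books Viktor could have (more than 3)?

N − 3 must be a common multiple of 12 and 52.
12 = 2^2 × 3
52 = 2^2 × 13
LCM(12, 52) = 2^2 × 3 × 13 = 156.
Smallest N > 3 is LCM + 3 = 156 + 3 = 159.

159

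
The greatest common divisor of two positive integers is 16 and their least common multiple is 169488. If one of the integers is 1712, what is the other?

1584

For two integers, gcd × lcm = product, so the other is (16 × 169488) / 1712 = 2711808 / 1712 = 1584.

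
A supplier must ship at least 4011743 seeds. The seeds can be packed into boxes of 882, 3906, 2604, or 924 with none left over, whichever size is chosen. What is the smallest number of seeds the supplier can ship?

4210668

The number of seeds must be a common multiple of 882, 3906, 2604, and 924, so a multiple of their LCM.
882 = 2 × 3^2 × 7^2
3906 = 2 × 3^2 × 7 × 31
2604 = 2^2 × 3 × 7 × 31
924 = 2^2 × 3 × 7 × 11
LCM(882, 3906, 2604, 924) = 2^2 × 3^2 × 7^2 × 11 × 31 = 601524.
Smallest multiple of 601524 that is ≥ 4011743: ⌈4011743/601524⌉ × 601524 = 7 × 601524 = 4210668.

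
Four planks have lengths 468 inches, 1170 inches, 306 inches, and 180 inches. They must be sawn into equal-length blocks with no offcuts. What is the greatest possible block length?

The block length must divide every plank, so the greatest is gcd(468, 1170, 306, 180).
468 = 2^2 × 3^2 × 13
1170 = 2 × 3^2 × 5 × 13
306 = 2 × 3^2 × 17
180 = 2^2 × 3^2 × 5
gcd(468, 1170, 306, 180) = 2 × 3^2 = 18.

18 inches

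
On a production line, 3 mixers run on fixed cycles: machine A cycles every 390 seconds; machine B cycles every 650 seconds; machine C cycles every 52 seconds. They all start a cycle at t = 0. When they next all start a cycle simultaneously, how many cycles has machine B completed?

6 cycles

They are all back at their starting positions together after one LCM of the periods.
390 = 2 × 3 × 5 × 13
650 = 2 × 5^2 × 13
52 = 2^2 × 13
LCM(390, 650, 52) = 2^2 × 3 × 5^2 × 13 = 3900.
Cycles for period 650: 3900 / 650 = 6.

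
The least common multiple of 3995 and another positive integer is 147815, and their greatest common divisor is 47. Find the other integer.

1739

gcd × lcm = product of the two integers, so the other integer is (47 × 147815) / 3995 = 1739.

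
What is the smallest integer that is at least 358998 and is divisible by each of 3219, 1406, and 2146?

366966

The integer must be a common multiple of 3219, 1406, and 2146, so a multiple of their LCM.
3219 = 3 × 29 × 37
1406 = 2 × 19 × 37
2146 = 2 × 29 × 37
LCM(3219, 1406, 2146) = 2 × 3 × 19 × 29 × 37 = 122322.
Smallest multiple of 122322 that is ≥ 358998: ⌈358998/122322⌉ × 122322 = 3 × 122322 = 366966.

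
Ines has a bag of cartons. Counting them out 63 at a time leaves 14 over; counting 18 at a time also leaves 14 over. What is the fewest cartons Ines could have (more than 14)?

140

N − 14 must be a common multiple of 63 and 18.
63 = 3^2 × 7
18 = 2 × 3^2
LCM(63, 18) = 2 × 3^2 × 7 = 126.
Smallest N > 14 is LCM + 14 = 126 + 14 = 140.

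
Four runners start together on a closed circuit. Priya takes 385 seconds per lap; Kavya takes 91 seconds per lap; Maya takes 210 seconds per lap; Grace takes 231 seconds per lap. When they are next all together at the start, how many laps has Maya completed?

The first common completion time is the LCM of the periods.
385 = 5 × 7 × 11
91 = 7 × 13
210 = 2 × 3 × 5 × 7
231 = 3 × 7 × 11
LCM(385, 91, 210, 231) = 2 × 3 × 5 × 7 × 11 × 13 = 30030.
Laps for period 210: 30030 / 210 = 143.

143 laps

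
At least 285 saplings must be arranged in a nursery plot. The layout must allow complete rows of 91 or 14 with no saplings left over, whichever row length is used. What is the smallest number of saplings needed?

The number of saplings must be a common multiple of 91 and 14, so a multiple of their LCM.
91 = 7 × 13
14 = 2 × 7
LCM(91, 14) = 2 × 7 × 13 = 182.
Smallest multiple of 182 that is ≥ 285: ⌈285/182⌉ × 182 = 2 × 182 = 364.

364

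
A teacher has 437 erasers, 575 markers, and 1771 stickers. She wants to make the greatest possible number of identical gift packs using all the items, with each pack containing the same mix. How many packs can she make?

The pack count must divide each quantity, so the greatest is gcd(437, 575, 1771).
437 = 19 × 23
575 = 5^2 × 23
1771 = 7 × 11 × 23
gcd(437, 575, 1771) = 23.

23 packs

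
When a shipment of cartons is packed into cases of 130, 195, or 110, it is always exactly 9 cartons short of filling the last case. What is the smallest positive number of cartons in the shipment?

Being 9 short of a full case of size k means N ≡ −9 (mod k), i.e. N + 9 is a multiple of each size.
130 = 2 × 5 × 13
195 = 3 × 5 × 13
110 = 2 × 5 × 11
LCM(130, 195, 110) = 2 × 3 × 5 × 11 × 13 = 4290.
Smallest positive N is 4290 − 9 = 4281.

4281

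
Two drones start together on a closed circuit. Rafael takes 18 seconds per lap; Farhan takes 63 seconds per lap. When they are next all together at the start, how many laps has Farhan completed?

They are all back at their starting positions together after one LCM of the periods.
18 = 2 × 3^2
63 = 3^2 × 7
LCM(18, 63) = 2 × 3^2 × 7 = 126.
Laps for period 63: 126 / 63 = 2.

2 laps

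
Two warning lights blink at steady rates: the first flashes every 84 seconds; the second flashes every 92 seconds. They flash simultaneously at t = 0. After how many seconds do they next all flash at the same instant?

1932 seconds

They coincide at every common multiple of the periods; the first is the LCM.
84 = 2^2 × 3 × 7
92 = 2^2 × 23
LCM(84, 92) = 2^2 × 3 × 7 × 23 = 1932.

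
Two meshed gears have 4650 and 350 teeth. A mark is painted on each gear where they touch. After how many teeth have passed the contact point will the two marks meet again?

They coincide at every common multiple of the periods; the first is the LCM.
4650 = 2 × 3 × 5^2 × 31
350 = 2 × 5^2 × 7
LCM(4650, 350) = 2 × 3 × 5^2 × 7 × 31 = 32550.

32550 teeth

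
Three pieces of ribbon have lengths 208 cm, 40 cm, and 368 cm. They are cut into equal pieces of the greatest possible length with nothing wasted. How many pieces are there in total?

Piece length = gcd(208, 40, 368).
208 = 2^4 × 13
40 = 2^3 × 5
368 = 2^4 × 23
gcd(208, 40, 368) = 2^3 = 8.
Total pieces = 208/8 + 40/8 + 368/8 = 26 + 5 + 46 = 77.

77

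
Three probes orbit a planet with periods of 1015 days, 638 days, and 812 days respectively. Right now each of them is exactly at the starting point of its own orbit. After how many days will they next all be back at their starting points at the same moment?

44660 days

The first simultaneous occurrence is after LCM of the individual periods.
1015 = 5 × 7 × 29
638 = 2 × 11 × 29
812 = 2^2 × 7 × 29
LCM(1015, 638, 812) = 2^2 × 5 × 7 × 11 × 29 = 44660.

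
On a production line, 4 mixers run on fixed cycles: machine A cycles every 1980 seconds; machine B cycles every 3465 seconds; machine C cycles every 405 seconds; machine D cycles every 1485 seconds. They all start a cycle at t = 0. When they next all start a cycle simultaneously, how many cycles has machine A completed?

The first common completion time is the LCM of the periods.
1980 = 2^2 × 3^2 × 5 × 11
3465 = 3^2 × 5 × 7 × 11
405 = 3^4 × 5
1485 = 3^3 × 5 × 11
LCM(1980, 3465, 405, 1485) = 2^2 × 3^4 × 5 × 7 × 11 = 124740.
Cycles for period 1980: 124740 / 1980 = 63.

63 cycles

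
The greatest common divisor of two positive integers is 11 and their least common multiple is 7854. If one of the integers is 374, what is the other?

231

For two integers, gcd × lcm = product, so the other is (11 × 7854) / 374 = 86394 / 374 = 231.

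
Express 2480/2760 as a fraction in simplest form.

62/69

2480 = 2^4 × 5 × 31
2760 = 2^3 × 3 × 5 × 23
gcd(2480, 2760) = 2^3 × 5 = 40.
Divide numerator and denominator by 40: 2480/2760 = 62/69.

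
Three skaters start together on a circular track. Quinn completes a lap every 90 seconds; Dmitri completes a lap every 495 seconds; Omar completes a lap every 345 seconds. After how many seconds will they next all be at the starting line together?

22770 seconds

We need the least common multiple of the intervals.
90 = 2 × 3^2 × 5
495 = 3^2 × 5 × 11
345 = 3 × 5 × 23
LCM(90, 495, 345) = 2 × 3^2 × 5 × 11 × 23 = 22770.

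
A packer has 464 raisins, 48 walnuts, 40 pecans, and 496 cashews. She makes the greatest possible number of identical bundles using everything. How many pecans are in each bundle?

Number of bundles = gcd(464, 48, 40, 496).
464 = 2^4 × 29
48 = 2^4 × 3
40 = 2^3 × 5
496 = 2^4 × 31
gcd(464, 48, 40, 496) = 2^3 = 8.
pecans per bundle = 40 / 8 = 5.

5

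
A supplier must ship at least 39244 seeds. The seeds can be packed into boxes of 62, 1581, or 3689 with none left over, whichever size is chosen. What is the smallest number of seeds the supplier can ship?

44268

The number of seeds must be a common multiple of 62, 1581, and 3689, so a multiple of their LCM.
62 = 2 × 31
1581 = 3 × 17 × 31
3689 = 7 × 17 × 31
LCM(62, 1581, 3689) = 2 × 3 × 7 × 17 × 31 = 22134.
Smallest multiple of 22134 that is ≥ 39244: ⌈39244/22134⌉ × 22134 = 2 × 22134 = 44268.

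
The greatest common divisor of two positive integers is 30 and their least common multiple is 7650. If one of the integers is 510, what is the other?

450

For two integers, gcd × lcm = product, so the other is (30 × 7650) / 510 = 229500 / 510 = 450.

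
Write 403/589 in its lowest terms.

403 = 13 × 31
589 = 19 × 31
gcd(403, 589) = 31.
Divide numerator and denominator by 31: 403/589 = 13/19.

13/19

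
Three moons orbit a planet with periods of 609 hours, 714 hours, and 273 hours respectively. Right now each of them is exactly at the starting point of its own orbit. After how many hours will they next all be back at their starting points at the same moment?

The first simultaneous occurrence is after LCM of the individual periods.
609 = 3 × 7 × 29
714 = 2 × 3 × 7 × 17
273 = 3 × 7 × 13
LCM(609, 714, 273) = 2 × 3 × 7 × 13 × 17 × 29 = 269178.

269178 hours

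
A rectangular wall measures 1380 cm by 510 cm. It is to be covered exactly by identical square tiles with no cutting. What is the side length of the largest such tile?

The tile side must divide both 1380 and 510, so the largest is their gcd.
1380 = 2^2 × 3 × 5 × 23
510 = 2 × 3 × 5 × 17
gcd(1380, 510) = 2 × 3 × 5 = 30.

30 cm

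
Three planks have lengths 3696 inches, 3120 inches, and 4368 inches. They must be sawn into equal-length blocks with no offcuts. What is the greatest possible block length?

48 inches

This is the greatest common divisor of 3696, 3120, and 4368.
3696 = 2^4 × 3 × 7 × 11
3120 = 2^4 × 3 × 5 × 13
4368 = 2^4 × 3 × 7 × 13
gcd(3696, 3120, 4368) = 2^4 × 3 = 48.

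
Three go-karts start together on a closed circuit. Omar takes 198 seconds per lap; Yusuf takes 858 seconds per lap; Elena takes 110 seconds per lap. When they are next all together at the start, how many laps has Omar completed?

65 laps

They are all back at their starting positions together after one LCM of the periods.
198 = 2 × 3^2 × 11
858 = 2 × 3 × 11 × 13
110 = 2 × 5 × 11
LCM(198, 858, 110) = 2 × 3^2 × 5 × 11 × 13 = 12870.
Laps for period 198: 12870 / 198 = 65.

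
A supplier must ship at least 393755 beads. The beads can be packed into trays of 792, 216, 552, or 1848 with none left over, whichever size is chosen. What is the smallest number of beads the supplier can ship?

The number of beads must be a common multiple of 792, 216, 552, and 1848, so a multiple of their LCM.
792 = 2^3 × 3^2 × 11
216 = 2^3 × 3^3
552 = 2^3 × 3 × 23
1848 = 2^3 × 3 × 7 × 11
LCM(792, 216, 552, 1848) = 2^3 × 3^3 × 7 × 11 × 23 = 382536.
Smallest multiple of 382536 that is ≥ 393755: ⌈393755/382536⌉ × 382536 = 2 × 382536 = 765072.

765072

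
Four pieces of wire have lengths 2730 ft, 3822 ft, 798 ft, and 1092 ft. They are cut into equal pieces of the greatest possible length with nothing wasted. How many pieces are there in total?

201

Piece length = gcd(2730, 3822, 798, 1092).
2730 = 2 × 3 × 5 × 7 × 13
3822 = 2 × 3 × 7^2 × 13
798 = 2 × 3 × 7 × 19
1092 = 2^2 × 3 × 7 × 13
gcd(2730, 3822, 798, 1092) = 2 × 3 × 7 = 42.
Total pieces = 2730/42 + 3822/42 + 798/42 + 1092/42 = 65 + 91 + 19 + 26 = 201.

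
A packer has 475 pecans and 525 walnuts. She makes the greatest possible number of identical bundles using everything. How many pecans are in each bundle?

19

Number of bundles = gcd(475, 525).
475 = 5^2 × 19
525 = 3 × 5^2 × 7
gcd(475, 525) = 5^2 = 25.
pecans per bundle = 475 / 25 = 19.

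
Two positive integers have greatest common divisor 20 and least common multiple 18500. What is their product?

For any two positive integers, gcd × lcm = product = 20 × 18500 = 370000.

370000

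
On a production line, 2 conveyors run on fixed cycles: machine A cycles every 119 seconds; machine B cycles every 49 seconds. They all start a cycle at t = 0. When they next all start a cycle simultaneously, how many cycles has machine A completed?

7 cycles

The first common completion time is the LCM of the periods.
119 = 7 × 17
49 = 7^2
LCM(119, 49) = 7^2 × 17 = 833.
Cycles for period 119: 833 / 119 = 7.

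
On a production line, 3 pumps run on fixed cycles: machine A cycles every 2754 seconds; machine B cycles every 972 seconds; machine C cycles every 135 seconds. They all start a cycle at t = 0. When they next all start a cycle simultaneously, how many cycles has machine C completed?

612 cycles

All finish a whole number of cycles simultaneously at t = LCM of the periods.
2754 = 2 × 3^4 × 17
972 = 2^2 × 3^5
135 = 3^3 × 5
LCM(2754, 972, 135) = 2^2 × 3^5 × 5 × 17 = 82620.
Cycles for period 135: 82620 / 135 = 612.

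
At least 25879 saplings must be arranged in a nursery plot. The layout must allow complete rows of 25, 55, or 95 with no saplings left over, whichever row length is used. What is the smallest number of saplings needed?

26125

The number of saplings must be a common multiple of 25, 55, and 95, so a multiple of their LCM.
25 = 5^2
55 = 5 × 11
95 = 5 × 19
LCM(25, 55, 95) = 5^2 × 11 × 19 = 5225.
Smallest multiple of 5225 that is ≥ 25879: ⌈25879/5225⌉ × 5225 = 5 × 5225 = 26125.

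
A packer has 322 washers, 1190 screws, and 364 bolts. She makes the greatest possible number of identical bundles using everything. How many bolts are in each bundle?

Number of bundles = gcd(322, 1190, 364).
322 = 2 × 7 × 23
1190 = 2 × 5 × 7 × 17
364 = 2^2 × 7 × 13
gcd(322, 1190, 364) = 2 × 7 = 14.
bolts per bundle = 364 / 14 = 26.

26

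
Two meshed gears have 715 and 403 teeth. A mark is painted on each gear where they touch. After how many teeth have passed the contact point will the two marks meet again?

The first simultaneous occurrence is after LCM of the individual periods.
715 = 5 × 11 × 13
403 = 13 × 31
LCM(715, 403) = 5 × 11 × 13 × 31 = 22165.

22165 teeth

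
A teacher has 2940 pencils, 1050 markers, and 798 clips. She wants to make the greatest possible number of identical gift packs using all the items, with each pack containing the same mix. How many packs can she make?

42 packs

The pack count must divide each quantity, so the greatest is gcd(2940, 1050, 798).
2940 = 2^2 × 3 × 5 × 7^2
1050 = 2 × 3 × 5^2 × 7
798 = 2 × 3 × 7 × 19
gcd(2940, 1050, 798) = 2 × 3 × 7 = 42.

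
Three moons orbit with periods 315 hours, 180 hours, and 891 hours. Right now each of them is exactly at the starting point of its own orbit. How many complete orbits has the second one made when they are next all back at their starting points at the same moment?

They are all back at their starting positions together after one LCM of the periods.
315 = 3^2 × 5 × 7
180 = 2^2 × 3^2 × 5
891 = 3^4 × 11
LCM(315, 180, 891) = 2^2 × 3^4 × 5 × 7 × 11 = 124740.
Orbits for period 180: 124740 / 180 = 693.

693 orbits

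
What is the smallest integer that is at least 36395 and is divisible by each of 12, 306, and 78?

The integer must be a common multiple of 12, 306, and 78, so a multiple of their LCM.
12 = 2^2 × 3
306 = 2 × 3^2 × 17
78 = 2 × 3 × 13
LCM(12, 306, 78) = 2^2 × 3^2 × 13 × 17 = 7956.
Smallest multiple of 7956 that is ≥ 36395: ⌈36395/7956⌉ × 7956 = 5 × 7956 = 39780.

39780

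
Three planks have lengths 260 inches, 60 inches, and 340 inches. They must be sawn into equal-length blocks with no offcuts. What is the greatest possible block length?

The block length must divide every plank, so the greatest is gcd(260, 60, 340).
260 = 2^2 × 5 × 13
60 = 2^2 × 3 × 5
340 = 2^2 × 5 × 17
gcd(260, 60, 340) = 2^2 × 5 = 20.

20 inches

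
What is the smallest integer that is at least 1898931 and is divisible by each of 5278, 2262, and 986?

The integer must be a common multiple of 5278, 2262, and 986, so a multiple of their LCM.
5278 = 2 × 7 × 13 × 29
2262 = 2 × 3 × 13 × 29
986 = 2 × 17 × 29
LCM(5278, 2262, 986) = 2 × 3 × 7 × 13 × 17 × 29 = 269178.
Smallest multiple of 269178 that is ≥ 1898931: ⌈1898931/269178⌉ × 269178 = 8 × 269178 = 2153424.

2153424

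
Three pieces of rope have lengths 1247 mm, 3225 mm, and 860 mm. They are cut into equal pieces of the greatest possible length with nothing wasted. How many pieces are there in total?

Piece length = gcd(1247, 3225, 860).
1247 = 29 × 43
3225 = 3 × 5^2 × 43
860 = 2^2 × 5 × 43
gcd(1247, 3225, 860) = 43.
Total pieces = 1247/43 + 3225/43 + 860/43 = 29 + 75 + 20 = 124.

124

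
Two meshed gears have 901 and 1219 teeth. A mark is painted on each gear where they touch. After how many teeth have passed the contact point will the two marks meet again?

20723 teeth

The first simultaneous occurrence is after LCM of the individual periods.
901 = 17 × 53
1219 = 23 × 53
LCM(901, 1219) = 17 × 23 × 53 = 20723.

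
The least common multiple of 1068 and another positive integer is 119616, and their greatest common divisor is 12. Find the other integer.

1344

gcd × lcm = product of the two integers, so the other integer is (12 × 119616) / 1068 = 1344.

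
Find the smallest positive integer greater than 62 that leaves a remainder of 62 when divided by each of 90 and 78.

N − 62 must be a common multiple of 90 and 78.
90 = 2 × 3^2 × 5
78 = 2 × 3 × 13
LCM(90, 78) = 2 × 3^2 × 5 × 13 = 1170.
Smallest N > 62 is LCM + 62 = 1170 + 62 = 1232.

1232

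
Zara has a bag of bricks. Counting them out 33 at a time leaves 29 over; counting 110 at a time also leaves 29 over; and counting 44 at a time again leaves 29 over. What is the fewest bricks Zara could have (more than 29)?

N − 29 must be a common multiple of 33, 110, and 44.
33 = 3 × 11
110 = 2 × 5 × 11
44 = 2^2 × 11
LCM(33, 110, 44) = 2^2 × 3 × 5 × 11 = 660.
Smallest N > 29 is LCM + 29 = 660 + 29 = 689.

689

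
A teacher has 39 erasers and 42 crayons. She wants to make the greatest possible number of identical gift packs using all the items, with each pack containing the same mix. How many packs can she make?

The pack count must divide each quantity, so the greatest is gcd(39, 42).
39 = 3 × 13
42 = 2 × 3 × 7
gcd(39, 42) = 3.

3 packs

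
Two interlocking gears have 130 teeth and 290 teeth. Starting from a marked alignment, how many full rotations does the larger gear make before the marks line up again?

All finish a whole number of cycles simultaneously at t = LCM of the periods.
130 = 2 × 5 × 13
290 = 2 × 5 × 29
LCM(130, 290) = 2 × 5 × 13 × 29 = 3770.
Rotations for period 290: 3770 / 290 = 13.

13 rotations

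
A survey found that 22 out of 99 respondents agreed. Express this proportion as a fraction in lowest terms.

22 = 2 × 11
99 = 3^2 × 11
gcd(22, 99) = 11.
Divide numerator and denominator by 11: 22/99 = 2/9.

2/9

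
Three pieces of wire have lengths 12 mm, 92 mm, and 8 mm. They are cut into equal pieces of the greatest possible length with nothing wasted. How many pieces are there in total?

Piece length = gcd(12, 92, 8).
12 = 2^2 × 3
92 = 2^2 × 23
8 = 2^3
gcd(12, 92, 8) = 2^2 = 4.
Total pieces = 12/4 + 92/4 + 8/4 = 3 + 23 + 2 = 28.

28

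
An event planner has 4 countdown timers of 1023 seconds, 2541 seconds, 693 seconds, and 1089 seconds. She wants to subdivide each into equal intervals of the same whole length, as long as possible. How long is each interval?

The interval must divide each timer length; the longest such is the gcd.
1023 = 3 × 11 × 31
2541 = 3 × 7 × 11^2
693 = 3^2 × 7 × 11
1089 = 3^2 × 11^2
gcd(1023, 2541, 693, 1089) = 3 × 11 = 33.

33 seconds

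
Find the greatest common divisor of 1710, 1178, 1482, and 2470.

38

1710 = 2 × 3^2 × 5 × 19
1178 = 2 × 19 × 31
1482 = 2 × 3 × 13 × 19
2470 = 2 × 5 × 13 × 19
gcd(1710, 1178, 1482, 2470) = 2 × 19 = 38.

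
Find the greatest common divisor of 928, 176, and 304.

928 = 2^5 × 29
176 = 2^4 × 11
304 = 2^4 × 19
gcd(928, 176, 304) = 2^4 = 16.

16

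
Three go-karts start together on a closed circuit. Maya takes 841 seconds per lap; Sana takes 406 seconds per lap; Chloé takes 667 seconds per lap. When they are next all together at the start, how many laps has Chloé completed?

406 laps

The first common completion time is the LCM of the periods.
841 = 29^2
406 = 2 × 7 × 29
667 = 23 × 29
LCM(841, 406, 667) = 2 × 7 × 23 × 29^2 = 270802.
Laps for period 667: 270802 / 667 = 406.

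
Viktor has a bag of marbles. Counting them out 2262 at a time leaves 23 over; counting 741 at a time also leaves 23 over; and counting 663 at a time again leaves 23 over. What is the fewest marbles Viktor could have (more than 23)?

N − 23 must be a common multiple of 2262, 741, and 663.
2262 = 2 × 3 × 13 × 29
741 = 3 × 13 × 19
663 = 3 × 13 × 17
LCM(2262, 741, 663) = 2 × 3 × 13 × 17 × 19 × 29 = 730626.
Smallest N > 23 is LCM + 23 = 730626 + 23 = 730649.

730649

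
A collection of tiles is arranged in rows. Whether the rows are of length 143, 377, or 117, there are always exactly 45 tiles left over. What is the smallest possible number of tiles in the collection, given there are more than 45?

37368

N − 45 must be a common multiple of 143, 377, and 117.
143 = 11 × 13
377 = 13 × 29
117 = 3^2 × 13
LCM(143, 377, 117) = 3^2 × 11 × 13 × 29 = 37323.
Smallest N > 45 is LCM + 45 = 37323 + 45 = 37368.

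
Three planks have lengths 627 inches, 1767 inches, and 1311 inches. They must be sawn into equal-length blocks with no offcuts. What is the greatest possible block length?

57 inches

This is the greatest common divisor of 627, 1767, and 1311.
627 = 3 × 11 × 19
1767 = 3 × 19 × 31
1311 = 3 × 19 × 23
gcd(627, 1767, 1311) = 3 × 19 = 57.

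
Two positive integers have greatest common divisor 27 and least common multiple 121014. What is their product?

For any two positive integers, gcd × lcm = product = 27 × 121014 = 3267378.

3267378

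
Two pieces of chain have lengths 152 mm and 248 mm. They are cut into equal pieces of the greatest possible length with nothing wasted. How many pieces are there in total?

50

Piece length = gcd(152, 248).
152 = 2^3 × 19
248 = 2^3 × 31
gcd(152, 248) = 2^3 = 8.
Total pieces = 152/8 + 248/8 = 19 + 31 = 50.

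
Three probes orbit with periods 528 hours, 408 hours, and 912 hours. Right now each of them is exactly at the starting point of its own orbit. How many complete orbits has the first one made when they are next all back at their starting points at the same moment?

All finish a whole number of cycles simultaneously at t = LCM of the periods.
528 = 2^4 × 3 × 11
408 = 2^3 × 3 × 17
912 = 2^4 × 3 × 19
LCM(528, 408, 912) = 2^4 × 3 × 11 × 17 × 19 = 170544.
Orbits for period 528: 170544 / 528 = 323.

323 orbits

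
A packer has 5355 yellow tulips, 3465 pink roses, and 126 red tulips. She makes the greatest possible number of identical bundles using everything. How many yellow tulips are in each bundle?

85

Number of bundles = gcd(5355, 3465, 126).
5355 = 3^2 × 5 × 7 × 17
3465 = 3^2 × 5 × 7 × 11
126 = 2 × 3^2 × 7
gcd(5355, 3465, 126) = 3^2 × 7 = 63.
yellow tulips per bundle = 5355 / 63 = 85.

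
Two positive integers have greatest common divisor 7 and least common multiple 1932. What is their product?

13524

For any two positive integers, gcd × lcm = product = 7 × 1932 = 13524.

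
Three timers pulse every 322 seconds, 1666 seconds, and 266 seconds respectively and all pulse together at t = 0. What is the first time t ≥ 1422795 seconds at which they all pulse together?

Joint pulses occur at multiples of LCM(322, 1666, 266).
322 = 2 × 7 × 23
1666 = 2 × 7^2 × 17
266 = 2 × 7 × 19
LCM(322, 1666, 266) = 2 × 7^2 × 17 × 19 × 23 = 728042.
Smallest multiple of 728042 that is ≥ 1422795: ⌈1422795/728042⌉ × 728042 = 2 × 728042 = 1456084.

1456084 seconds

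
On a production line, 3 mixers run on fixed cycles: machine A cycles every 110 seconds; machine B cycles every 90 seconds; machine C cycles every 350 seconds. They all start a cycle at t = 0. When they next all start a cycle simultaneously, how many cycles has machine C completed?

All finish a whole number of cycles simultaneously at t = LCM of the periods.
110 = 2 × 5 × 11
90 = 2 × 3^2 × 5
350 = 2 × 5^2 × 7
LCM(110, 90, 350) = 2 × 3^2 × 5^2 × 7 × 11 = 34650.
Cycles for period 350: 34650 / 350 = 99.

99 cycles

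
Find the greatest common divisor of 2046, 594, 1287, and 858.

2046 = 2 × 3 × 11 × 31
594 = 2 × 3^3 × 11
1287 = 3^2 × 11 × 13
858 = 2 × 3 × 11 × 13
gcd(2046, 594, 1287, 858) = 3 × 11 = 33.

33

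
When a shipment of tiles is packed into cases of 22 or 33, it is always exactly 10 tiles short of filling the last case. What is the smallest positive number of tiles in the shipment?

Being 10 short of a full case of size k means N ≡ −10 (mod k), i.e. N + 10 is a multiple of each size.
22 = 2 × 11
33 = 3 × 11
LCM(22, 33) = 2 × 3 × 11 = 66.
Smallest positive N is 66 − 10 = 56.

56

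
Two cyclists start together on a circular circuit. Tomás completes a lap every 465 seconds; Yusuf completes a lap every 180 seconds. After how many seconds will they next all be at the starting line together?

They coincide at every common multiple of the periods; the first is the LCM.
465 = 3 × 5 × 31
180 = 2^2 × 3^2 × 5
LCM(465, 180) = 2^2 × 3^2 × 5 × 31 = 5580.

5580 seconds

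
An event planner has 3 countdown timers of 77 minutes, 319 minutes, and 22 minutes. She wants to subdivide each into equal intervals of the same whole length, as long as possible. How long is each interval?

11 minutes

The interval must divide each timer length; the longest such is the gcd.
77 = 7 × 11
319 = 11 × 29
22 = 2 × 11
gcd(77, 319, 22) = 11.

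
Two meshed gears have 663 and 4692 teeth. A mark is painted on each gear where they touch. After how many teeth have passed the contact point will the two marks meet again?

60996 teeth

They coincide at every common multiple of the periods; the first is the LCM.
663 = 3 × 13 × 17
4692 = 2^2 × 3 × 17 × 23
LCM(663, 4692) = 2^2 × 3 × 13 × 17 × 23 = 60996.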